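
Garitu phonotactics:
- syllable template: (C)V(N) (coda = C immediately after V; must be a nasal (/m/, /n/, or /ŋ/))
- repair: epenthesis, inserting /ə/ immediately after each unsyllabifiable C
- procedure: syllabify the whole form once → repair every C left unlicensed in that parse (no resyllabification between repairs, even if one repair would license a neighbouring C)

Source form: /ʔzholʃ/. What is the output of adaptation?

Syllabifying with onset maximization leaves /ʔ/, /z/, /l/, /ʃ/ stranded (only a nasal (/m/, /n/, or /ŋ/) is licensed in coda position; onsets are limited to one consonant).
Each unlicensed consonant becomes the onset of a new syllable: /ʔ/ → /ʔə/, /z/ → /zə/, /l/ → /lə/, /ʃ/ → /ʃə/.

ʔəzəholəʃə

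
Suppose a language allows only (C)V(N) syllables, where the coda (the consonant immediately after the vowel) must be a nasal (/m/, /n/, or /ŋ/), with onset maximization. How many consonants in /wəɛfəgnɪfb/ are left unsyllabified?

Syllabifying with onset maximization leaves /g/, /f/, /b/ stranded (only a nasal (/m/, /n/, or /ŋ/) is licensed in coda position; onsets are limited to one consonant).

3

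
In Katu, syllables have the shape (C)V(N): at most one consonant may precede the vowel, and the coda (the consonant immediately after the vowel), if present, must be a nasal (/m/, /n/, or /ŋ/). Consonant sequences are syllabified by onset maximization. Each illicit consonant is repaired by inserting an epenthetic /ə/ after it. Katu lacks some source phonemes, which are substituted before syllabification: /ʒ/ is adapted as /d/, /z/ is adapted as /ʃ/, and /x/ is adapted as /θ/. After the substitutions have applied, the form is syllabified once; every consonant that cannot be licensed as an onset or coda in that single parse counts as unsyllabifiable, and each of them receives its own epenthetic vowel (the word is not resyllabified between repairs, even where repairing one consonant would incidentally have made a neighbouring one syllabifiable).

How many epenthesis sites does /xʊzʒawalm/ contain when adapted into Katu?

3

After substitution the input is /θʊʃdawalm/.
The unsyllabifiable consonants are /ʃ/, /l/, /m/; each receives one epenthetic vowel.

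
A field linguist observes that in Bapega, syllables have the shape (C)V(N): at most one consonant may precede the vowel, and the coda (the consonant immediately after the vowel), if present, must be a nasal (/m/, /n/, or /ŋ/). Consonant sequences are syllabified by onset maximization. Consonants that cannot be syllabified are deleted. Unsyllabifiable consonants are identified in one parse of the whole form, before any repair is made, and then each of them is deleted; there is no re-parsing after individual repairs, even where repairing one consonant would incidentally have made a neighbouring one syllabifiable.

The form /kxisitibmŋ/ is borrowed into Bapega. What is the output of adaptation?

xisiti

Under (C)V(N), the unsyllabifiable consonants are /k/, /b/, /m/, /ŋ/ (only a nasal (/m/, /n/, or /ŋ/) is licensed in coda position; onsets are limited to one consonant).
Deleting the stranded consonants removes /k/, /b/, /m/, /ŋ/.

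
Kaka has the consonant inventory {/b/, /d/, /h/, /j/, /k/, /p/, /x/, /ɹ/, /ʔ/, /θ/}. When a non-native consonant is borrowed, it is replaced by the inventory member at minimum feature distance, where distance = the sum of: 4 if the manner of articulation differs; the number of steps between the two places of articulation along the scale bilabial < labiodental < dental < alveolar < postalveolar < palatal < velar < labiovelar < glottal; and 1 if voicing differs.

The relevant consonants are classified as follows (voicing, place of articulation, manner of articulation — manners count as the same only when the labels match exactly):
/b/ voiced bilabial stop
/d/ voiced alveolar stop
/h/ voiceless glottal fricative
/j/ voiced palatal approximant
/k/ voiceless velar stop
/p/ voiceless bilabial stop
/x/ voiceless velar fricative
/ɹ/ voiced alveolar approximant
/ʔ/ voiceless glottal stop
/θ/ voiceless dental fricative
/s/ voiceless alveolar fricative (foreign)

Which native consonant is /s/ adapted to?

/θ/ is closest: same manner (fricative), place distance 1 (alveolar→dental), same voicing; total 1. Next closest is /x/ at distance 3.

θ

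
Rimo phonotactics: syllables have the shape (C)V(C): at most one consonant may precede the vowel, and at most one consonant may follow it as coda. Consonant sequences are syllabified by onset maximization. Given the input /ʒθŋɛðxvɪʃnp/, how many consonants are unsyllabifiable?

5

The consonants /ʒ/, /θ/, /x/, /n/, /p/ cannot be parsed into a legal (C)V(C) syllable (at most one coda consonant is licensed; onsets are limited to one consonant).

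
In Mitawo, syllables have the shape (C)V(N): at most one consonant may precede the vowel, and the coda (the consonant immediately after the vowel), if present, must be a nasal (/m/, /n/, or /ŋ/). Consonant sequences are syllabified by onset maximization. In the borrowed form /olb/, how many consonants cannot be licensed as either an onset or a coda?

2

Under (C)V(N), the unsyllabifiable consonants are /l/, /b/ (only a nasal (/m/, /n/, or /ŋ/) is licensed in coda position; onsets are limited to one consonant).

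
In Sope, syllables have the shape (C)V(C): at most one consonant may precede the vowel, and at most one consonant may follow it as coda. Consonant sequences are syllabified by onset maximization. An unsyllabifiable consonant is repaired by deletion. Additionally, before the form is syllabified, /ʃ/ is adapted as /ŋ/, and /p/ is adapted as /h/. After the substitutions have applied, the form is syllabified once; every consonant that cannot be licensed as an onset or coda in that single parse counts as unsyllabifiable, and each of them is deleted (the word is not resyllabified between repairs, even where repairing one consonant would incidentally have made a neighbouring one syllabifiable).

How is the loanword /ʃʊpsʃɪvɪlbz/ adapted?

ŋʊhŋɪvɪl

Substitution: /ʃ/ → /ŋ/, /p/ → /h/, giving /ŋʊhsŋɪvɪlbz/.
Under (C)V(C), the unsyllabifiable consonants are /s/, /b/, /z/ (at most one coda consonant is licensed; onsets are limited to one consonant).
Deleting the stranded consonants removes /s/, /b/, /z/.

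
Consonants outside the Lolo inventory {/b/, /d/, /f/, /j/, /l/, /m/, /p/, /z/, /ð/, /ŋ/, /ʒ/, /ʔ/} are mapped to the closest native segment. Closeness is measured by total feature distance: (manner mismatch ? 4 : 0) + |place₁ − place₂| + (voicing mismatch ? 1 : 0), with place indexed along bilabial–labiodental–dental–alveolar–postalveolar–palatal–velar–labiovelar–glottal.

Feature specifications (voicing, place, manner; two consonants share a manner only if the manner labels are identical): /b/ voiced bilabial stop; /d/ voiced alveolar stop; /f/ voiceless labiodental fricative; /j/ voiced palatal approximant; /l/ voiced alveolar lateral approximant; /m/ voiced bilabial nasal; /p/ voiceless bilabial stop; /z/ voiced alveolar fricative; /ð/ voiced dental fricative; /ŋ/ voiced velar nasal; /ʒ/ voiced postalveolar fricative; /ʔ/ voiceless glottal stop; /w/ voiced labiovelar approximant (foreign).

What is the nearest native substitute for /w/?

/j/ is closest: same manner (approximant), place distance 2 (labiovelar→palatal), same voicing; total 2. Next closest is /ŋ/ at distance 5.

j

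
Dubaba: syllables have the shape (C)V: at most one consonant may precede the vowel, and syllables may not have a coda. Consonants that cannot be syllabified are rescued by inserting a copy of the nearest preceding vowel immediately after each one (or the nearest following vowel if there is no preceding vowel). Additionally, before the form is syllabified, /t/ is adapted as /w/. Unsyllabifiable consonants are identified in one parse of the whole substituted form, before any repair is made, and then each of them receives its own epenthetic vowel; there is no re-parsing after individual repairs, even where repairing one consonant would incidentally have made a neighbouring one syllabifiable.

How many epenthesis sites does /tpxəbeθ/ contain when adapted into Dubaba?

3

After substitution the input is /wpxəbeθ/.
The unsyllabifiable consonants are /w/, /p/, /θ/; each receives one epenthetic vowel.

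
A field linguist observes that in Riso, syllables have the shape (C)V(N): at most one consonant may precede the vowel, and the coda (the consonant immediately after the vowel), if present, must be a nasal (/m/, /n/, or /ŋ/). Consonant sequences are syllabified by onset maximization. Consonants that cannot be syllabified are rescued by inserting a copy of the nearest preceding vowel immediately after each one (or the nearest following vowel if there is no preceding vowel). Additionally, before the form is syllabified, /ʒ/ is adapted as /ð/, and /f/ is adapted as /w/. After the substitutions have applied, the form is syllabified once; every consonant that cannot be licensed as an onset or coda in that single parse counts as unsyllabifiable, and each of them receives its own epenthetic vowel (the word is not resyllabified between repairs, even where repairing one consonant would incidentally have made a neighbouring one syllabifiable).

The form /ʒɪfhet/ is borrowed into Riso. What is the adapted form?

Substitution: /ʒ/ → /ð/, /f/ → /w/, giving /ðɪwhet/.
Under (C)V(N), the unsyllabifiable consonants are /w/, /t/ (only a nasal (/m/, /n/, or /ŋ/) is licensed in coda position; onsets are limited to one consonant).
Inserting the epenthetic vowel yields /w/ → /wɪ/, /t/ → /te/.

ðɪwɪhete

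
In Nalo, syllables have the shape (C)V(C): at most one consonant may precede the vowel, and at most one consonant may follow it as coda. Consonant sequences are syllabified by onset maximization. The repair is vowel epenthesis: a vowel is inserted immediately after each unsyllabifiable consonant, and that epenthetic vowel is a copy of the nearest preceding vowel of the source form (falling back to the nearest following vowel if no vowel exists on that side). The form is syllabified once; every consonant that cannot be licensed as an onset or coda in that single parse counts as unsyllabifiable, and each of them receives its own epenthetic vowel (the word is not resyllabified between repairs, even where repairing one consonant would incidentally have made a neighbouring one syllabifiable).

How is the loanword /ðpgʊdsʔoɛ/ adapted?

Syllabifying with onset maximization leaves /ð/, /p/, /s/ stranded (at most one coda consonant is licensed; onsets are limited to one consonant).
Inserting the epenthetic vowel yields /ð/ → /ðʊ/, /p/ → /pʊ/, /s/ → /sʊ/.

ðʊpʊgʊdsʊʔoɛ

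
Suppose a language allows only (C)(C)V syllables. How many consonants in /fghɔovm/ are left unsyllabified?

The consonants /f/, /v/, /m/ cannot be parsed into a legal (C)(C)V syllable (no codas are permitted; onsets may contain at most 2 consonants).

3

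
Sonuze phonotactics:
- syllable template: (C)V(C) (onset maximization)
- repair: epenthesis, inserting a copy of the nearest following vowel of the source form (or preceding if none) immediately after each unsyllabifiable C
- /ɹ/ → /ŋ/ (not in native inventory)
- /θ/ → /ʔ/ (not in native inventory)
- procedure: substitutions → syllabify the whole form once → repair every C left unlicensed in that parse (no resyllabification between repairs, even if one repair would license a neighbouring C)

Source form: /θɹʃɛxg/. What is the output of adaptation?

ʔɛŋɛʃɛxgɛ

Substitution: /θ/ → /ʔ/, /ɹ/ → /ŋ/, giving /ʔŋʃɛxg/.
The consonants /ʔ/, /ŋ/, /g/ cannot be parsed into a legal (C)V(C) syllable (at most one coda consonant is licensed; onsets are limited to one consonant).
Each unlicensed consonant becomes the onset of a new syllable: /ʔ/ → /ʔɛ/, /ŋ/ → /ŋɛ/, /g/ → /gɛ/.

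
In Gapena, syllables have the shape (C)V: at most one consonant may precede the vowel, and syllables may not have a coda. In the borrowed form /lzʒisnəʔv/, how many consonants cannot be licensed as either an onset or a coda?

5

The consonants /l/, /z/, /s/, /ʔ/, /v/ cannot be parsed into a legal (C)V syllable (no codas are permitted; onsets are limited to one consonant).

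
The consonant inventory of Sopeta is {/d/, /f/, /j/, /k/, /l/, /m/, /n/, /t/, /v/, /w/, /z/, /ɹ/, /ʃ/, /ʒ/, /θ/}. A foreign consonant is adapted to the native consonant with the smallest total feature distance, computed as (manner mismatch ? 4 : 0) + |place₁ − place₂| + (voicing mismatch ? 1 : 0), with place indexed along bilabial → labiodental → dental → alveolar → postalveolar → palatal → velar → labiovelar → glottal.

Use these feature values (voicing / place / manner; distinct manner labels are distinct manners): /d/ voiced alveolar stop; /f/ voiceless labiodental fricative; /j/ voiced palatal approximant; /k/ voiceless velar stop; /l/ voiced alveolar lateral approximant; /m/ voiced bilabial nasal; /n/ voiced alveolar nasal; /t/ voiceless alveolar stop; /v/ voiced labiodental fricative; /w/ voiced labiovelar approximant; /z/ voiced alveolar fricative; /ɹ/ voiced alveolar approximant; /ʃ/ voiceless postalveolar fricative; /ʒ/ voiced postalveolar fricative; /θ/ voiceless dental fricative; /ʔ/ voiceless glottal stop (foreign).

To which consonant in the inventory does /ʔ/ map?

/k/ is closest: same manner (stop), place distance 2 (glottal→velar), same voicing; total 2. Next closest is /t/ at distance 5.

k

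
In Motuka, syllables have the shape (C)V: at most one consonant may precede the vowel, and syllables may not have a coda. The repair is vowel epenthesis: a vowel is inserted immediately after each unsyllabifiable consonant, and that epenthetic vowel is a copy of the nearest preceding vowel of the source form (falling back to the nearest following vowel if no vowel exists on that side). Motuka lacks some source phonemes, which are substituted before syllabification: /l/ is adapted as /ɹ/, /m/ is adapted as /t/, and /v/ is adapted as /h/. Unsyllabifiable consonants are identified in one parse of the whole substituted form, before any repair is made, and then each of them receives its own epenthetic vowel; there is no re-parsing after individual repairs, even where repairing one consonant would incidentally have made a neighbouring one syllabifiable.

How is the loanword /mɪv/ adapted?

tɪhɪ

Substitution: /m/ → /t/, /v/ → /h/, giving /tɪh/.
Under (C)V, the unsyllabifiable consonants are /h/ (no codas are permitted; onsets are limited to one consonant).
Each unlicensed consonant becomes the onset of a new syllable: /h/ → /hɪ/.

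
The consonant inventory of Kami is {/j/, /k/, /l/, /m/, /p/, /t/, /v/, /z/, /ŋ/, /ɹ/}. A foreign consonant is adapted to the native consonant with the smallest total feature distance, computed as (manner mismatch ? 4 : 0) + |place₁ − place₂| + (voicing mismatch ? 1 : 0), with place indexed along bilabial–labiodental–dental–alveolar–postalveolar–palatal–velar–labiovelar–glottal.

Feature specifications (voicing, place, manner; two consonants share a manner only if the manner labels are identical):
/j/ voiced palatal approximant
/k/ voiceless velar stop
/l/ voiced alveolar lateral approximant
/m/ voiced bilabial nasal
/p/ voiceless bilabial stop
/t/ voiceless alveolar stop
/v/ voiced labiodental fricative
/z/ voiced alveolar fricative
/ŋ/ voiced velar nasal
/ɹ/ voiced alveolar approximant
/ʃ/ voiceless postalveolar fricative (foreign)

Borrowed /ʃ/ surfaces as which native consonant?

z

/z/ is closest: same manner (fricative), place distance 1 (postalveolar→alveolar), voicing differs (+1); total 2. Next closest is /v/ at distance 4.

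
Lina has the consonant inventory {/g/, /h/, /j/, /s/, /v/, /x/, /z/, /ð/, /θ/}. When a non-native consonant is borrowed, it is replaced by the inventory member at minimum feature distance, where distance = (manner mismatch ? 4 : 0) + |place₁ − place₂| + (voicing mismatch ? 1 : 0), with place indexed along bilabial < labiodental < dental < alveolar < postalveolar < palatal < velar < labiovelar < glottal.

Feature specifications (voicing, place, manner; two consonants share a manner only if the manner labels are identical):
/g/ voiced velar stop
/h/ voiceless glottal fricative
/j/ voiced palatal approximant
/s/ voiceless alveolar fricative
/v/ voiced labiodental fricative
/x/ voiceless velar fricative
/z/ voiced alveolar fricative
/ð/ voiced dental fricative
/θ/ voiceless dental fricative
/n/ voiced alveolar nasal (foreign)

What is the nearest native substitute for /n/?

z

/z/ is closest: manner differs (nasal→fricative, +4), place distance 0 (alveolar→alveolar), same voicing; total 4. Next closest is /s/ at distance 5.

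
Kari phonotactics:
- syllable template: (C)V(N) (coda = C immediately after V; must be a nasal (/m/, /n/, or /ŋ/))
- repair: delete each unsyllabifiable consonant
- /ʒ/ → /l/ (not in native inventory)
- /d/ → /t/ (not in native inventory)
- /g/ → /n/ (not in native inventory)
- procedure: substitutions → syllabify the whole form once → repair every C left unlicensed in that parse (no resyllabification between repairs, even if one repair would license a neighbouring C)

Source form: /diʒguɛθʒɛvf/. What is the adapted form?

tinuɛlɛ

Substitution: /d/ → /t/, /ʒ/ → /l/, /g/ → /n/, giving /tilnuɛθlɛvf/.
Under (C)V(N), the unsyllabifiable consonants are /l/, /θ/, /v/, /f/ (only a nasal (/m/, /n/, or /ŋ/) is licensed in coda position; onsets are limited to one consonant).
Deletion applies to /l/, /θ/, /v/, /f/.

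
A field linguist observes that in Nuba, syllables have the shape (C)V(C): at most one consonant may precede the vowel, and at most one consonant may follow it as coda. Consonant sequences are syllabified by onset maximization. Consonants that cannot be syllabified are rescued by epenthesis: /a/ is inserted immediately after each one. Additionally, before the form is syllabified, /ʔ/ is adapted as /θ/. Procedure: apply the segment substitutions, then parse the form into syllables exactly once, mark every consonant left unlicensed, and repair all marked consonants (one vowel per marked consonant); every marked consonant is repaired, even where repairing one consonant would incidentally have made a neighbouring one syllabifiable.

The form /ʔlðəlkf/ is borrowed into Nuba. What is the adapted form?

Substitution: /ʔ/ → /θ/, giving /θlðəlkf/.
Syllabifying with onset maximization leaves /θ/, /l/, /k/, /f/ stranded (at most one coda consonant is licensed; onsets are limited to one consonant).
Inserting the epenthetic vowel yields /θ/ → /θa/, /l/ → /la/, /k/ → /ka/, /f/ → /fa/.

θalaðəlkafa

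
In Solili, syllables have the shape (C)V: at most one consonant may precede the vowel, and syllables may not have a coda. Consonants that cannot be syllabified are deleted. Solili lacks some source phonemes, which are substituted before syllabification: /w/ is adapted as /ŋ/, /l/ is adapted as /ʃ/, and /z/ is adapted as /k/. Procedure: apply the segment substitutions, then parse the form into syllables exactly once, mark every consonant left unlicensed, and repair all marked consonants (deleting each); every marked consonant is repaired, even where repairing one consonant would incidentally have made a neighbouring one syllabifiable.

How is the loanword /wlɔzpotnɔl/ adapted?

ʃɔponɔ

Substitution: /w/ → /ŋ/, /l/ → /ʃ/, /z/ → /k/, giving /ŋʃɔkpotnɔʃ/.
Syllabifying with onset maximization leaves /ŋ/, /k/, /t/, /ʃ/ stranded (no codas are permitted; onsets are limited to one consonant).
Each unlicensed consonant is deleted: /ŋ/, /k/, /t/, /ʃ/.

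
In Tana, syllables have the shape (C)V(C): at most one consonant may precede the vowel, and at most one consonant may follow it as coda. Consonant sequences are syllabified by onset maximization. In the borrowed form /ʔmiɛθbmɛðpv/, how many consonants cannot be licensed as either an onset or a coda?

The consonants /ʔ/, /b/, /p/, /v/ cannot be parsed into a legal (C)V(C) syllable (at most one coda consonant is licensed; onsets are limited to one consonant).

4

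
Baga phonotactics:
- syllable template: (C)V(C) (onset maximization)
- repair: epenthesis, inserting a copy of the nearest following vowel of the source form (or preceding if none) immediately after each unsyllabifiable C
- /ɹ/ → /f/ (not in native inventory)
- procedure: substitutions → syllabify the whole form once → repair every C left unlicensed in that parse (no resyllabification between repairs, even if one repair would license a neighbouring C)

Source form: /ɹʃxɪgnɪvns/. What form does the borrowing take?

fɪʃɪxɪgnɪvnɪsɪ

Substitution: /ɹ/ → /f/, giving /fʃxɪgnɪvns/.
Syllabifying with onset maximization leaves /f/, /ʃ/, /n/, /s/ stranded (at most one coda consonant is licensed; onsets are limited to one consonant).
Each unlicensed consonant becomes the onset of a new syllable: /f/ → /fɪ/, /ʃ/ → /ʃɪ/, /n/ → /nɪ/, /s/ → /sɪ/.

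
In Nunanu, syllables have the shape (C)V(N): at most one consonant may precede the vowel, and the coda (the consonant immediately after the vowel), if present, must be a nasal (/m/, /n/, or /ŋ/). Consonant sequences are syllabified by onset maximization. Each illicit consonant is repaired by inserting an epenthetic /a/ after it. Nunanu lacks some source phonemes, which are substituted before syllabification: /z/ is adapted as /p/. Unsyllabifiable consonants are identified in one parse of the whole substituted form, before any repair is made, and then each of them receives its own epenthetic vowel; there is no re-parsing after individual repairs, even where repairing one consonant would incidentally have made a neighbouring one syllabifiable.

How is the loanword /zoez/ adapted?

Substitution: /z/ → /p/, giving /poep/.
Syllabifying with onset maximization leaves /p/ stranded (only a nasal (/m/, /n/, or /ŋ/) is licensed in coda position; onsets are limited to one consonant).
Each unlicensed consonant becomes the onset of a new syllable: /p/ → /pa/.

poepa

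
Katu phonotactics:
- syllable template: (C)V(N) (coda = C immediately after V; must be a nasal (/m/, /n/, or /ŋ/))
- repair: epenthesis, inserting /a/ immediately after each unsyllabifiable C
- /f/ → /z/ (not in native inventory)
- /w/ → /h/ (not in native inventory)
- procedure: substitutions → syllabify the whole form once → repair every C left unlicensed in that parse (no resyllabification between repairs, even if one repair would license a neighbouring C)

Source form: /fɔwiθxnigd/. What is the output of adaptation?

zɔhiθaxanigada

Substitution: /f/ → /z/, /w/ → /h/, giving /zɔhiθxnigd/.
Syllabifying with onset maximization leaves /θ/, /x/, /g/, /d/ stranded (only a nasal (/m/, /n/, or /ŋ/) is licensed in coda position; onsets are limited to one consonant).
Each unlicensed consonant becomes the onset of a new syllable: /θ/ → /θa/, /x/ → /xa/, /g/ → /ga/, /d/ → /da/.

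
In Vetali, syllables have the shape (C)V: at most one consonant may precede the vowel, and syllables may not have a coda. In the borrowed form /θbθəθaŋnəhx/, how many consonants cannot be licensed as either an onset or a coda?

5

Under (C)V, the unsyllabifiable consonants are /θ/, /b/, /ŋ/, /h/, /x/ (no codas are permitted; onsets are limited to one consonant).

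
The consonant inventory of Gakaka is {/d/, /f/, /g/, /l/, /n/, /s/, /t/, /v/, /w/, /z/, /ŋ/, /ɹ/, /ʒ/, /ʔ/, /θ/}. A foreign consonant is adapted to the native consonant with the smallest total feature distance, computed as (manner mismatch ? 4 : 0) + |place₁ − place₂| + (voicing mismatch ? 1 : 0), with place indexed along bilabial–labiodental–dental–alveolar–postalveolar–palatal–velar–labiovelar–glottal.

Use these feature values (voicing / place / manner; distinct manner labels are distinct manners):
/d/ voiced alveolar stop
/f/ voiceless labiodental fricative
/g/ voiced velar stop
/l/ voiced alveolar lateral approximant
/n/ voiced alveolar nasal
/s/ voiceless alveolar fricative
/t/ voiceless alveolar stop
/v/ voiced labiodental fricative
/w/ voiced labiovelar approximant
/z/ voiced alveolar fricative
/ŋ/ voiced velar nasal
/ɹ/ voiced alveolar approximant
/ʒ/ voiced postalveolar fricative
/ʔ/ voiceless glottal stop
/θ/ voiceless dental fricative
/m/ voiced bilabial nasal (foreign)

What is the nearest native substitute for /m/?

/n/ is closest: same manner (nasal), place distance 3 (bilabial→alveolar), same voicing; total 3. Next closest is /v/ at distance 5.

n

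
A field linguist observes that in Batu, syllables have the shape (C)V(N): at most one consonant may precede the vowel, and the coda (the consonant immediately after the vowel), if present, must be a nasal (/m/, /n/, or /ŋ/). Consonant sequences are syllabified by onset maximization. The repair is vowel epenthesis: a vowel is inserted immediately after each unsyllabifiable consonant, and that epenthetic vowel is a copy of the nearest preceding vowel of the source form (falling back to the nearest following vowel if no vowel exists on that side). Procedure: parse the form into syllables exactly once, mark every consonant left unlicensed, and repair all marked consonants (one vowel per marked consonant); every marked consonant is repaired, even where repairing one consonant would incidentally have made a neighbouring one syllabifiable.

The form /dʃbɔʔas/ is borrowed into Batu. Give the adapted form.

dɔʃɔbɔʔasa

Under (C)V(N), the unsyllabifiable consonants are /d/, /ʃ/, /s/ (only a nasal (/m/, /n/, or /ŋ/) is licensed in coda position; onsets are limited to one consonant).
Each unlicensed consonant becomes the onset of a new syllable: /d/ → /dɔ/, /ʃ/ → /ʃɔ/, /s/ → /sa/.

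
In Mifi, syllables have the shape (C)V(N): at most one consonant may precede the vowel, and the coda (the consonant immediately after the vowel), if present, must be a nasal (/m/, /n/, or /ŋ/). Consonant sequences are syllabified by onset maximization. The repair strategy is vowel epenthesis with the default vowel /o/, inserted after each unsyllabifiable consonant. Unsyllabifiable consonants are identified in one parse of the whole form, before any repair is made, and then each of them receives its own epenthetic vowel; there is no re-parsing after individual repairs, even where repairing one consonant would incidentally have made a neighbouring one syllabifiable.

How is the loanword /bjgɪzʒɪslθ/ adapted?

The consonants /b/, /j/, /z/, /s/, /l/, /θ/ cannot be parsed into a legal (C)V(N) syllable (only a nasal (/m/, /n/, or /ŋ/) is licensed in coda position; onsets are limited to one consonant).
Each unlicensed consonant becomes the onset of a new syllable: /b/ → /bo/, /j/ → /jo/, /z/ → /zo/, /s/ → /so/, /l/ → /lo/, /θ/ → /θo/.

bojogɪzoʒɪsoloθo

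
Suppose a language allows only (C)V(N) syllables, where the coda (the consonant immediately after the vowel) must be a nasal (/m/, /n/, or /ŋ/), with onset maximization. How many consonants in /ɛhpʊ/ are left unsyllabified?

Under (C)V(N), the unsyllabifiable consonants are /h/ (only a nasal (/m/, /n/, or /ŋ/) is licensed in coda position; onsets are limited to one consonant).

1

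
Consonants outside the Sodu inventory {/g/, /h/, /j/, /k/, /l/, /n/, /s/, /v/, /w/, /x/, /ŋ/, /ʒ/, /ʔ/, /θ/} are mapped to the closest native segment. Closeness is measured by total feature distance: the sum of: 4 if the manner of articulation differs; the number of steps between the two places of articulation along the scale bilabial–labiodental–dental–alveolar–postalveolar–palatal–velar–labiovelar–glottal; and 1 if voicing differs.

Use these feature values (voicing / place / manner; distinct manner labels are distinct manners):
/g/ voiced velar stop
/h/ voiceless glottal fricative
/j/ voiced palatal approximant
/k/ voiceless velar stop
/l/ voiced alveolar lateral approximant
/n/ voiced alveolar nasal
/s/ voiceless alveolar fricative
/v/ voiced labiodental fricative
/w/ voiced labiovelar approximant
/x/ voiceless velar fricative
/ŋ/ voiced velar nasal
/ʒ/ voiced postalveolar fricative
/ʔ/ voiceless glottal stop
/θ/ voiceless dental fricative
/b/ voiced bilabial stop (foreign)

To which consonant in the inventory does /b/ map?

/v/ is closest: manner differs (stop→fricative, +4), place distance 1 (bilabial→labiodental), same voicing; total 5. Next closest is /g/ at distance 6.

v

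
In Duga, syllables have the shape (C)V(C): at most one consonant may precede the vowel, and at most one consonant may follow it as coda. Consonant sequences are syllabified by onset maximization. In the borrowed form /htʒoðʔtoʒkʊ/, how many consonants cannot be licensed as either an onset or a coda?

3

The consonants /h/, /t/, /ʔ/ cannot be parsed into a legal (C)V(C) syllable (at most one coda consonant is licensed; onsets are limited to one consonant).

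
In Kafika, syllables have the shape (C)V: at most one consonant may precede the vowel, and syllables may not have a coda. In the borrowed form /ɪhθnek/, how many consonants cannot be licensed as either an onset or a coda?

3

Under (C)V, the unsyllabifiable consonants are /h/, /θ/, /k/ (no codas are permitted; onsets are limited to one consonant).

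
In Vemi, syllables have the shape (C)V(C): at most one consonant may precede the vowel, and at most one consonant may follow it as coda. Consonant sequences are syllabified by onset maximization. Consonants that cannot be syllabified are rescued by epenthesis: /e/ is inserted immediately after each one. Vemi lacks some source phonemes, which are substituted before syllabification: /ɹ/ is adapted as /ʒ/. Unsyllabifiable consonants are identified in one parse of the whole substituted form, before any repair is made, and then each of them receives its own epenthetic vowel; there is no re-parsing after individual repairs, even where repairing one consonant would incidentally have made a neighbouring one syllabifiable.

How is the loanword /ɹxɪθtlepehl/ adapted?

Substitution: /ɹ/ → /ʒ/, giving /ʒxɪθtlepehl/.
Syllabifying with onset maximization leaves /ʒ/, /t/, /l/ stranded (at most one coda consonant is licensed; onsets are limited to one consonant).
Each unlicensed consonant becomes the onset of a new syllable: /ʒ/ → /ʒe/, /t/ → /te/, /l/ → /le/.

ʒexɪθtelepehle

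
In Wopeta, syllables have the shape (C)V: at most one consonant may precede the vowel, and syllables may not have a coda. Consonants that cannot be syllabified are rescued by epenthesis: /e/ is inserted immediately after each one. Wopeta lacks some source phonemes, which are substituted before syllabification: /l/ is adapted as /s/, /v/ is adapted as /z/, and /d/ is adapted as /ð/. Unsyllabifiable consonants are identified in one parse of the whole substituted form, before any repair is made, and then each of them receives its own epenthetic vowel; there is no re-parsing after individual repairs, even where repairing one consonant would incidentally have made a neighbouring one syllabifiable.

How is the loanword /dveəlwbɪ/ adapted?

ðezeəsewebɪ

Substitution: /d/ → /ð/, /v/ → /z/, /l/ → /s/, giving /ðzeəswbɪ/.
The consonants /ð/, /s/, /w/ cannot be parsed into a legal (C)V syllable (no codas are permitted; onsets are limited to one consonant).
Epenthesis after each stranded consonant: /ð/ → /ðe/, /s/ → /se/, /w/ → /we/.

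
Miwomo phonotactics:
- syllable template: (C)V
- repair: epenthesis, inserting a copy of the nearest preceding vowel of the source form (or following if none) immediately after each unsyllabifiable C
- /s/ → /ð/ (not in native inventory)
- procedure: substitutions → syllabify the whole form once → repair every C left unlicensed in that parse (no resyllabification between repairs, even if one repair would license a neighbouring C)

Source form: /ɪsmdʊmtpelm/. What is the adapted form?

Substitution: /s/ → /ð/, giving /ɪðmdʊmtpelm/.
The consonants /ð/, /m/, /m/, /t/, /l/, /m/ cannot be parsed into a legal (C)V syllable (no codas are permitted; onsets are limited to one consonant).
Inserting the epenthetic vowel yields /ð/ → /ðɪ/, /m/ → /mɪ/, /m/ → /mʊ/, /t/ → /tʊ/, /l/ → /le/, /m/ → /me/.

ɪðɪmɪdʊmʊtʊpeleme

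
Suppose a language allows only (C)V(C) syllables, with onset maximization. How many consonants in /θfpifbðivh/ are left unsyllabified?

Under (C)V(C), the unsyllabifiable consonants are /θ/, /f/, /b/, /h/ (at most one coda consonant is licensed; onsets are limited to one consonant).

4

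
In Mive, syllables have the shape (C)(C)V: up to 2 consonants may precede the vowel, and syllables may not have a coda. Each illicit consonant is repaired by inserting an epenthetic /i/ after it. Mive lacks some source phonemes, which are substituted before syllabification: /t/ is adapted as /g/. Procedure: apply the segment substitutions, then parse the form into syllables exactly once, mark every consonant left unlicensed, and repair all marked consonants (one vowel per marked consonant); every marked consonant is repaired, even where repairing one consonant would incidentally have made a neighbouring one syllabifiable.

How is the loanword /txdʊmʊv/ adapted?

gixdʊmʊvi

Substitution: /t/ → /g/, giving /gxdʊmʊv/.
Under (C)(C)V, the unsyllabifiable consonants are /g/, /v/ (no codas are permitted; onsets may contain at most 2 consonants).
Inserting the epenthetic vowel yields /g/ → /gi/, /v/ → /vi/.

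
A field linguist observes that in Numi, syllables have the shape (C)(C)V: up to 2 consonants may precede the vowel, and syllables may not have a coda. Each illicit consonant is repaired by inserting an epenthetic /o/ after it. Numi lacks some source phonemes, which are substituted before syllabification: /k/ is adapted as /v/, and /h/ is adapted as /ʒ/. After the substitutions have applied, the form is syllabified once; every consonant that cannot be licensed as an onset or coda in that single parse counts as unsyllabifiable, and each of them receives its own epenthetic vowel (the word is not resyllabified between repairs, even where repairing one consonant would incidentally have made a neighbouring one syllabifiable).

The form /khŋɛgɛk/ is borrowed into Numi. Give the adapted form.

Substitution: /k/ → /v/, /h/ → /ʒ/, giving /vʒŋɛgɛv/.
The consonants /v/, /v/ cannot be parsed into a legal (C)(C)V syllable (no codas are permitted; onsets may contain at most 2 consonants).
Each unlicensed consonant becomes the onset of a new syllable: /v/ → /vo/, /v/ → /vo/.

voʒŋɛgɛvo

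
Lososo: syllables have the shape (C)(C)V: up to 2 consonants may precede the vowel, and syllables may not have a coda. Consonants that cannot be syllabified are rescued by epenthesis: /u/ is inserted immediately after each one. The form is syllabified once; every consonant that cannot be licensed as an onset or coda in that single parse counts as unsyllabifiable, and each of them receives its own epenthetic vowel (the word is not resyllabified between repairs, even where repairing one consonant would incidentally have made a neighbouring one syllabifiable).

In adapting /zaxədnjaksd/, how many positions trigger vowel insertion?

4

The unsyllabifiable consonants are /d/, /k/, /s/, /d/; each receives one epenthetic vowel.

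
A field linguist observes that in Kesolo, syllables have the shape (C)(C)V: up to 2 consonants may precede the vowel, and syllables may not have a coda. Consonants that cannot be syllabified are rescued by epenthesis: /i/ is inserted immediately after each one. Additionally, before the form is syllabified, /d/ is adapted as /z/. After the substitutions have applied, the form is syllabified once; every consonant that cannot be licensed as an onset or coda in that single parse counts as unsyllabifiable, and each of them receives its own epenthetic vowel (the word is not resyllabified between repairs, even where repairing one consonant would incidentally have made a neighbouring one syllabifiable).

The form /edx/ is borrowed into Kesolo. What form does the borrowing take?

Substitution: /d/ → /z/, giving /ezx/.
Syllabifying with onset maximization leaves /z/, /x/ stranded (no codas are permitted; onsets may contain at most 2 consonants).
Each unlicensed consonant becomes the onset of a new syllable: /z/ → /zi/, /x/ → /xi/.

ezixi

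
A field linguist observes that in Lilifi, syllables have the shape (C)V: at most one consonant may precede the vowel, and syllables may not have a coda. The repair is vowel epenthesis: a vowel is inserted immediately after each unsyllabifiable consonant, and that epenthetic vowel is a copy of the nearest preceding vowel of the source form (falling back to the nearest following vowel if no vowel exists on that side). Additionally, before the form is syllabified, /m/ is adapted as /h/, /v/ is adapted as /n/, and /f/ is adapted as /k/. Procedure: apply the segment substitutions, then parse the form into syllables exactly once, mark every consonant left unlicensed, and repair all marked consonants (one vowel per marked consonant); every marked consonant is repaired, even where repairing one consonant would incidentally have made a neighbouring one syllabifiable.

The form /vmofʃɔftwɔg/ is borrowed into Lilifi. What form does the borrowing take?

Substitution: /v/ → /n/, /m/ → /h/, /f/ → /k/, giving /nhokʃɔktwɔg/.
Syllabifying with onset maximization leaves /n/, /k/, /k/, /t/, /g/ stranded (no codas are permitted; onsets are limited to one consonant).
Inserting the epenthetic vowel yields /n/ → /no/, /k/ → /ko/, /k/ → /kɔ/, /t/ → /tɔ/, /g/ → /gɔ/.

nohokoʃɔkɔtɔwɔgɔ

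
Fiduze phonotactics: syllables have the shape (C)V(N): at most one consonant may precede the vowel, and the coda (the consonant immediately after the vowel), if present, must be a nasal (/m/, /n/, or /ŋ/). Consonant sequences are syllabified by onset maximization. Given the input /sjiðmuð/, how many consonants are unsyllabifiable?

The consonants /s/, /ð/, /ð/ cannot be parsed into a legal (C)V(N) syllable (only a nasal (/m/, /n/, or /ŋ/) is licensed in coda position; onsets are limited to one consonant).

3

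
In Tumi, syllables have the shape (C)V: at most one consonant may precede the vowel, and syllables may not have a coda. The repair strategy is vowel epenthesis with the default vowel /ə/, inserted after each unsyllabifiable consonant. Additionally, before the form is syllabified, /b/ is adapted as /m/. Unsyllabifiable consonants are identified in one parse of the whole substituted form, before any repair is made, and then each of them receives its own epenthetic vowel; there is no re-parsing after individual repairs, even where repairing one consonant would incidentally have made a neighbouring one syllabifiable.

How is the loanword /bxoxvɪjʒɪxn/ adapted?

Substitution: /b/ → /m/, giving /mxoxvɪjʒɪxn/.
Syllabifying with onset maximization leaves /m/, /x/, /j/, /x/, /n/ stranded (no codas are permitted; onsets are limited to one consonant).
Inserting the epenthetic vowel yields /m/ → /mə/, /x/ → /xə/, /j/ → /jə/, /x/ → /xə/, /n/ → /nə/.

məxoxəvɪjəʒɪxənə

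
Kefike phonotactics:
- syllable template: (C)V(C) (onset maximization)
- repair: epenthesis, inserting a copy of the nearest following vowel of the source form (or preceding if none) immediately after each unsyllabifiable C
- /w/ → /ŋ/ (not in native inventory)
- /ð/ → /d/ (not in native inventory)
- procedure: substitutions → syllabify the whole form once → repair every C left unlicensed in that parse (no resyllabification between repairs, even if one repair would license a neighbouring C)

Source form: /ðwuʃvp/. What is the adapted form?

duŋuʃvupu

Substitution: /ð/ → /d/, /w/ → /ŋ/, giving /dŋuʃvp/.
The consonants /d/, /v/, /p/ cannot be parsed into a legal (C)V(C) syllable (at most one coda consonant is licensed; onsets are limited to one consonant).
Epenthesis after each stranded consonant: /d/ → /du/, /v/ → /vu/, /p/ → /pu/.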